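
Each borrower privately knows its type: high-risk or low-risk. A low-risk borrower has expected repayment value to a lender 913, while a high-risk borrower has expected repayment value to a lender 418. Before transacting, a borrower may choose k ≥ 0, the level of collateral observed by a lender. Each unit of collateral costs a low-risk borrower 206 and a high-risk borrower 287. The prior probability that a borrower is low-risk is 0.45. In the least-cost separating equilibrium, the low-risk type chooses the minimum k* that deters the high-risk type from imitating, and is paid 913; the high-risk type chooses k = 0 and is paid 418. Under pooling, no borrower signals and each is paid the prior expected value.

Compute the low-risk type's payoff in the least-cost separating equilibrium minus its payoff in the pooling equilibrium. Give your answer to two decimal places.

-83.05

Least-cost separating signal: k* solves 418 = 913 − 287·k*, so k* = (913 − 418)/287 ≈ 1.7247.
Low-risk type's separating payoff: 913 − 206 × k* = 913 − 206 × (913 − 418)/287 = 913 − 101970/287 ≈ 557.7038.
Pooling payoff: 0.45 × 913 + 0.55 × 418 = 640.75.
Difference: 557.7038 − 640.75 = -83.0462, i.e. -83.05 to two decimal places.
The low-risk type would prefer the pooling outcome.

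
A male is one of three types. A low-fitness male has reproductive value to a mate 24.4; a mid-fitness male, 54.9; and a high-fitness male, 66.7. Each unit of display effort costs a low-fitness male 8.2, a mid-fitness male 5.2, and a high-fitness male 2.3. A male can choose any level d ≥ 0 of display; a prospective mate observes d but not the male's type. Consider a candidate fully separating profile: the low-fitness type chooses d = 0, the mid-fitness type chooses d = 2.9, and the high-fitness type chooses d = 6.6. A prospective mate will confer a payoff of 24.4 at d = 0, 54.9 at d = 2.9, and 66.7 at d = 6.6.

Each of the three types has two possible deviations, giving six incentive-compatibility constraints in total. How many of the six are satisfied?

5

Mid-fitness (own payoff 54.9 − 5.2×2.9 = 39.82): to d=0 gives 24.4 → no gain ✓; to d=6.6 gives 66.7 − 5.2×6.6 = 32.38 → no gain ✓.
Low-fitness (own payoff 24.4): to d=2.9 gives 54.9 − 8.2×2.9 = 31.12 → profitable ✗; to d=6.6 gives 66.7 − 8.2×6.6 = 12.58 → no gain ✓.
High-fitness (own payoff 66.7 − 2.3×6.6 = 51.52): to d=0 gives 24.4 → no gain ✓; to d=2.9 gives 54.9 − 2.3×2.9 = 48.23 → no gain ✓.
5 of the 6 constraints hold; not an equilibrium.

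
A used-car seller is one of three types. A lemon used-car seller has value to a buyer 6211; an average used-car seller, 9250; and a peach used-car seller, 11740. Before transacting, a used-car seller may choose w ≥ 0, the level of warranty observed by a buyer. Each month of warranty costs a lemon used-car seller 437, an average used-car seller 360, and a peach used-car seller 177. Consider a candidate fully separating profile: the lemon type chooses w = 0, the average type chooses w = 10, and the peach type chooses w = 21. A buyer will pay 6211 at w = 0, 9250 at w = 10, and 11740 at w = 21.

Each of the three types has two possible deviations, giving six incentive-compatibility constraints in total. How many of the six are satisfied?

5

Peach (own payoff 11740 − 177×21 = 8023): to w=0 gives 6211 → no gain ✓; to w=10 gives 9250 − 177×10 = 7480 → no gain ✓.
Average (own payoff 9250 − 360×10 = 5650): to w=0 gives 6211 → profitable ✗; to w=21 gives 11740 − 360×21 = 4180 → no gain ✓.
Lemon (own payoff 6211): to w=10 gives 9250 − 437×10 = 4880 → no gain ✓; to w=21 gives 11740 − 437×21 = 2563 → no gain ✓.
5 of the 6 constraints hold; not an equilibrium.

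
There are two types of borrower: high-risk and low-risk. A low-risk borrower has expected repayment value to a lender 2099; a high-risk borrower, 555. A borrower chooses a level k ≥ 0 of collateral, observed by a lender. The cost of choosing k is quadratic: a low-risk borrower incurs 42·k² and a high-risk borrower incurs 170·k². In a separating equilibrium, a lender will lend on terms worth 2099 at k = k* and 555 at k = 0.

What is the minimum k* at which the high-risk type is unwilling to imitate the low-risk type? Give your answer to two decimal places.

3.01

The high-risk type at k = 0 receives 555; imitating at k* yields 2099 − 170·k*².
Indifference: 555 = 2099 − 170·k*², so k*² = (2099 − 555) / 170 ≈ 9.0824.
k* = √9.0824 ≈ 3.01.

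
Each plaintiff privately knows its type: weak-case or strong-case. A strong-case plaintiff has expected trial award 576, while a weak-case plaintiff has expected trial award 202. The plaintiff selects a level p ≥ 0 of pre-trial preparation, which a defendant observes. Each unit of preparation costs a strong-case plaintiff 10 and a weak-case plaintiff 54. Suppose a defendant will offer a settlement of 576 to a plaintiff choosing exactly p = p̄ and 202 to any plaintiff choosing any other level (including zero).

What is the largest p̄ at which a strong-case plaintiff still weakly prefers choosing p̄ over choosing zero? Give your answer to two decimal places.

37.40

Choosing p̄ yields the strong-case type 576 − 10·p̄; choosing zero yields 202.
The strong-case type is indifferent at 576 − 10·p̄ = 202, i.e. p̄ = (576 − 202) / 10 = 37.40.
For any p̄ above 37.40 the strong-case type would rather pool at zero, so separation collapses.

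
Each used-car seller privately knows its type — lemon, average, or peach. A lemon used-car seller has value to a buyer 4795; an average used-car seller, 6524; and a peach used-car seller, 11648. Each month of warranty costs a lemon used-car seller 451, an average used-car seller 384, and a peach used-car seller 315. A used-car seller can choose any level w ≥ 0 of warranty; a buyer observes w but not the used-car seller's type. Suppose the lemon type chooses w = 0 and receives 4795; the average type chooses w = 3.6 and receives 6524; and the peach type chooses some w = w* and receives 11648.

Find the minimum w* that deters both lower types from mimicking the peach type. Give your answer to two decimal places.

Average type (on-path payoff 6524 − 384×3.6 = 5141.6) won't mimic when 5141.6 ≥ 11648 − 384·w*, i.e. w* ≥ 16.94.
Lemon type (on-path payoff 4795) won't mimic when 4795 ≥ 11648 − 451·w*, i.e. w* ≥ 15.20.
Both must hold, so w* = max(15.20, 16.94) = 16.94. The average type's constraint binds.

16.94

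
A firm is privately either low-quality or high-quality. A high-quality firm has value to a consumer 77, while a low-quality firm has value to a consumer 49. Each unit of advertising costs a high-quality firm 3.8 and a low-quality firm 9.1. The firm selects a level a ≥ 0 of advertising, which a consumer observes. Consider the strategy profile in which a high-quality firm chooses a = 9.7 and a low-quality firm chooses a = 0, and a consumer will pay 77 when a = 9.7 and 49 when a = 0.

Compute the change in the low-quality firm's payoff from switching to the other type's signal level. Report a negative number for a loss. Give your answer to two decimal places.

Playing a = 0 the low-quality firm receives 49.
Deviating to a = 9.7 brings payment 77 at cost 9.1 × 9.7 = 88.27, netting -11.27.
Gain from deviating: -11.27 − 49 = -60.27.
The gain is negative, so the low-quality type's incentive-compatibility constraint is satisfied.

-60.27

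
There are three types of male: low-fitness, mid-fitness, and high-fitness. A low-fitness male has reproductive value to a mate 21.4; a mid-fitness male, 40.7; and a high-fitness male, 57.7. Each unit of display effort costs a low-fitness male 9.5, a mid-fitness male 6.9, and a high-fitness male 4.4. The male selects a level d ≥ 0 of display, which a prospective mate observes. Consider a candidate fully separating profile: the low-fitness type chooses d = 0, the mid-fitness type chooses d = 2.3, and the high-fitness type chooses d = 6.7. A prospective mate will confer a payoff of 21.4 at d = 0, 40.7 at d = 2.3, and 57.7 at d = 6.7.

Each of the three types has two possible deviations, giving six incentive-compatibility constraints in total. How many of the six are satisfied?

Mid-fitness (own payoff 40.7 − 6.9×2.3 = 24.83): to d=0 gives 21.4 → no gain ✓; to d=6.7 gives 57.7 − 6.9×6.7 = 11.47 → no gain ✓.
Low-fitness (own payoff 21.4): to d=2.3 gives 40.7 − 9.5×2.3 = 18.85 → no gain ✓; to d=6.7 gives 57.7 − 9.5×6.7 = -5.95 → no gain ✓.
High-fitness (own payoff 57.7 − 4.4×6.7 = 28.22): to d=0 gives 21.4 → no gain ✓; to d=2.3 gives 40.7 − 4.4×2.3 = 30.58 → profitable ✗.
5 of the 6 constraints hold; not an equilibrium.

5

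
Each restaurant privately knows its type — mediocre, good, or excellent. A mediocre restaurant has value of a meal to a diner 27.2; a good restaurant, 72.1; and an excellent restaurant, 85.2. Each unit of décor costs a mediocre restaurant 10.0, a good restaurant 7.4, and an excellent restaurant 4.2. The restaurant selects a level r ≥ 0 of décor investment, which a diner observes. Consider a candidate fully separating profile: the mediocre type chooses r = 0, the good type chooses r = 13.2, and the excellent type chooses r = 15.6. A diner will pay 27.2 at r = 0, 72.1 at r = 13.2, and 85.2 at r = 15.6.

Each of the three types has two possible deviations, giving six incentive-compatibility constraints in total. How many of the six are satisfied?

4

Mediocre (own payoff 27.2): to r=13.2 gives 72.1 − 10.0×13.2 = -59.9 → no gain ✓; to r=15.6 gives 85.2 − 10.0×15.6 = -70.8 → no gain ✓.
Excellent (own payoff 85.2 − 4.2×15.6 = 19.68): to r=0 gives 27.2 → profitable ✗; to r=13.2 gives 72.1 − 4.2×13.2 = 16.66 → no gain ✓.
Good (own payoff 72.1 − 7.4×13.2 = -25.58): to r=0 gives 27.2 → profitable ✗; to r=15.6 gives 85.2 − 7.4×15.6 = -30.24 → no gain ✓.
4 of the 6 constraints hold; not an equilibrium.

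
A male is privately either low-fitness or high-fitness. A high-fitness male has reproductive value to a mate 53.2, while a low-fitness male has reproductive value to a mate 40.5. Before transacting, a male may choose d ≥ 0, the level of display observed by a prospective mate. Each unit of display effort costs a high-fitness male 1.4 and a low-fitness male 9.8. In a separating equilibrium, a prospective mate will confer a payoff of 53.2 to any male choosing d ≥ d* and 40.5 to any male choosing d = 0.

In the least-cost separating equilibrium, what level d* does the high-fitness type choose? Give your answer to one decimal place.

1.3

A low-fitness male choosing d = 0 receives 40.5.
Imitating at d* instead would pay 53.2 at cost 9.8·d*, netting 53.2 − 9.8·d*.
Indifference: 40.5 = 53.2 − 9.8·d*, so d* = (53.2 − 40.5) / 9.8 ≈ 1.3.
At d* the low-fitness type's incentive constraint just binds; the high-fitness type strictly prefers d* since its per-unit cost is lower.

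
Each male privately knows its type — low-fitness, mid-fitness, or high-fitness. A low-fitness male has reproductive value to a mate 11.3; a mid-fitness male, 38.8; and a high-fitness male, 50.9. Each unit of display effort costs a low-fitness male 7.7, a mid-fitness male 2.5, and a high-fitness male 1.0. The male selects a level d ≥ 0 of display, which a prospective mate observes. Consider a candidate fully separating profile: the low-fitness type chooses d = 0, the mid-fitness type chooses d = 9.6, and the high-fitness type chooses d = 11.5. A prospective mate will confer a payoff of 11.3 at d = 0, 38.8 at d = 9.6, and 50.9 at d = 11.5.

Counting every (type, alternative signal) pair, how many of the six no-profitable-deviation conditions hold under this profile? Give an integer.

5

High-fitness (own payoff 50.9 − 1.0×11.5 = 39.4): to d=0 gives 11.3 → no gain ✓; to d=9.6 gives 38.8 − 1.0×9.6 = 29.2 → no gain ✓.
Low-fitness (own payoff 11.3): to d=9.6 gives 38.8 − 7.7×9.6 = -35.12 → no gain ✓; to d=11.5 gives 50.9 − 7.7×11.5 = -37.65 → no gain ✓.
Mid-fitness (own payoff 38.8 − 2.5×9.6 = 14.8): to d=0 gives 11.3 → no gain ✓; to d=11.5 gives 50.9 − 2.5×11.5 = 22.15 → profitable ✗.
5 of the 6 constraints hold; not an equilibrium.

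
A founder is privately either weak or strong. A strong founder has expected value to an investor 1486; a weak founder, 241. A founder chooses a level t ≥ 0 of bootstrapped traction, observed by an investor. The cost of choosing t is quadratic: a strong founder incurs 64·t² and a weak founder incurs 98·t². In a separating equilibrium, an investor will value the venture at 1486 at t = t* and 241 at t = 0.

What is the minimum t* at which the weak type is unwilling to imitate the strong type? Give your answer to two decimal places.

3.56

The weak type at t = 0 receives 241; imitating at t* yields 1486 − 98·t*².
Indifference: 241 = 1486 − 98·t*², so t*² = (1486 − 241) / 98 ≈ 12.7041.
t* = √12.7041 ≈ 3.56.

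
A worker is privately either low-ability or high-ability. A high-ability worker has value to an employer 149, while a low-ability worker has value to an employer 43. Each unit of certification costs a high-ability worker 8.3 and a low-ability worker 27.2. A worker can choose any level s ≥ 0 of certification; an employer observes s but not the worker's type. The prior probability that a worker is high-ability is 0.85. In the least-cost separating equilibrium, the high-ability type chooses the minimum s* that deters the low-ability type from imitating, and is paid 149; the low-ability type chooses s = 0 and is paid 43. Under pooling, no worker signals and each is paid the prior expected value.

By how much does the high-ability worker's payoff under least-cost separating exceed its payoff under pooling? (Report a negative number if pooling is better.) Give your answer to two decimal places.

Least-cost separating signal: s* solves 43 = 149 − 27.2·s*, so s* = (149 − 43)/27.2 ≈ 3.8971.
High-ability type's separating payoff: 149 − 8.3 × s* = 149 − 8.3 × (149 − 43)/27.2 = 149 − 879.8/27.2 ≈ 116.6544.
Pooling payoff: 0.85 × 149 + 0.15 × 43 = 133.1.
Difference: 116.6544 − 133.1 = -16.4456, i.e. -16.45 to two decimal places.
The high-ability type would prefer the pooling outcome.

-16.45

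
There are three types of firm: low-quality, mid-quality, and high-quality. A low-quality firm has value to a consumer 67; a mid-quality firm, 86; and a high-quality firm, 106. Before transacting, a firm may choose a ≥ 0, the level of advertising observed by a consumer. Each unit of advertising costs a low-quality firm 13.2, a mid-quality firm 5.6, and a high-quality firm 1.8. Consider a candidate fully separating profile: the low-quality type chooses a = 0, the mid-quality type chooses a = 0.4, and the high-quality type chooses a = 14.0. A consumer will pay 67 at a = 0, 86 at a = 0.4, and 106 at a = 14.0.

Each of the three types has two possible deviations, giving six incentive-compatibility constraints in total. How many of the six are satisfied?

4

High-quality (own payoff 106 − 1.8×14.0 = 80.8): to a=0 gives 67 → no gain ✓; to a=0.4 gives 86 − 1.8×0.4 = 85.28 → profitable ✗.
Mid-quality (own payoff 86 − 5.6×0.4 = 83.76): to a=0 gives 67 → no gain ✓; to a=14.0 gives 106 − 5.6×14.0 = 27.6 → no gain ✓.
Low-quality (own payoff 67): to a=0.4 gives 86 − 13.2×0.4 = 80.72 → profitable ✗; to a=14.0 gives 106 − 13.2×14.0 = -78.8 → no gain ✓.
4 of the 6 constraints hold; not an equilibrium.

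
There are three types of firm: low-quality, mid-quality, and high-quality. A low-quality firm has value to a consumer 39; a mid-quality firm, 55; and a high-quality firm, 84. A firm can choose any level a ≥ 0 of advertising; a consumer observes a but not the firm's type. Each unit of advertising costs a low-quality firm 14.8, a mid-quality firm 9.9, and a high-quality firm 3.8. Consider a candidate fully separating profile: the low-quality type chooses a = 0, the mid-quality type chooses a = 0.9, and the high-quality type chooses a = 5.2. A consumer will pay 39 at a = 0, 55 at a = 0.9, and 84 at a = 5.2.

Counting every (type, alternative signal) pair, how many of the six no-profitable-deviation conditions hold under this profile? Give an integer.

Mid-quality (own payoff 55 − 9.9×0.9 = 46.09): to a=0 gives 39 → no gain ✓; to a=5.2 gives 84 − 9.9×5.2 = 32.52 → no gain ✓.
High-quality (own payoff 84 − 3.8×5.2 = 64.24): to a=0 gives 39 → no gain ✓; to a=0.9 gives 55 − 3.8×0.9 = 51.58 → no gain ✓.
Low-quality (own payoff 39): to a=0.9 gives 55 − 14.8×0.9 = 41.68 → profitable ✗; to a=5.2 gives 84 − 14.8×5.2 = 7.04 → no gain ✓.
5 of the 6 constraints hold; not an equilibrium.

5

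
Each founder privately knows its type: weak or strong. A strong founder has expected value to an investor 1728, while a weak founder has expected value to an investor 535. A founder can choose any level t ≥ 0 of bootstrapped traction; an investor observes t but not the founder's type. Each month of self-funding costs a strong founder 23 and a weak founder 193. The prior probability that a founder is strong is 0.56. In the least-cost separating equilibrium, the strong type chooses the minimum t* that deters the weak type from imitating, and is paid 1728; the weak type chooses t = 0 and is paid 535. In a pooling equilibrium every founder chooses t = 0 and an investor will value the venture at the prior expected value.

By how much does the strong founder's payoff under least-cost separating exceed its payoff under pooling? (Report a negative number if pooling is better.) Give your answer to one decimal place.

Least-cost separating signal: t* solves 535 = 1728 − 193·t*, so t* = (1728 − 535)/193 ≈ 6.1813.
Strong type's separating payoff: 1728 − 23 × t* = 1728 − 23 × (1728 − 535)/193 = 1728 − 27439/193 ≈ 1585.829.
Pooling payoff: 0.56 × 1728 + 0.44 × 535 = 1203.08.
Difference: 1585.829 − 1203.08 = 382.749, i.e. 382.7 to one decimal place.
The strong type prefers to separate.

382.7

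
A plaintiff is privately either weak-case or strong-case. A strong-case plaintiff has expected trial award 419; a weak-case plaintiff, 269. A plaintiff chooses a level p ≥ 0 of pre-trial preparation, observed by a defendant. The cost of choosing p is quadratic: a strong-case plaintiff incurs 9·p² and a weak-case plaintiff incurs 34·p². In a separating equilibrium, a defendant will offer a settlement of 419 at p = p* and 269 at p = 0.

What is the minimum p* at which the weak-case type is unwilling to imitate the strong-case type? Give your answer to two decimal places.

The weak-case type at p = 0 receives 269; imitating at p* yields 419 − 34·p*².
Indifference: 269 = 419 − 34·p*², so p*² = (419 − 269) / 34 ≈ 4.4118.
p* = √4.4118 ≈ 2.10.

2.10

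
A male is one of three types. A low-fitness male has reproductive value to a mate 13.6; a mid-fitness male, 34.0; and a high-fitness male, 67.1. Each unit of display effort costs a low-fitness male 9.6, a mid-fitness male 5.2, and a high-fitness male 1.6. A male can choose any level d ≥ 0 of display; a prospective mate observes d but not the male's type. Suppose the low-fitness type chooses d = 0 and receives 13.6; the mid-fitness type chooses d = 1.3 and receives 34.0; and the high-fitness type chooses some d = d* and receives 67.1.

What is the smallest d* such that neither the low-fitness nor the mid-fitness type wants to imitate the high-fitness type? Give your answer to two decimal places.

Low-fitness type (on-path payoff 13.6) won't mimic when 13.6 ≥ 67.1 − 9.6·d*, i.e. d* ≥ 5.57.
Mid-fitness type (on-path payoff 34.0 − 5.2×1.3 = 27.24) won't mimic when 27.24 ≥ 67.1 − 5.2·d*, i.e. d* ≥ 7.67.
Both must hold, so d* = max(5.57, 7.67) = 7.67. The mid-fitness type's constraint binds.

7.67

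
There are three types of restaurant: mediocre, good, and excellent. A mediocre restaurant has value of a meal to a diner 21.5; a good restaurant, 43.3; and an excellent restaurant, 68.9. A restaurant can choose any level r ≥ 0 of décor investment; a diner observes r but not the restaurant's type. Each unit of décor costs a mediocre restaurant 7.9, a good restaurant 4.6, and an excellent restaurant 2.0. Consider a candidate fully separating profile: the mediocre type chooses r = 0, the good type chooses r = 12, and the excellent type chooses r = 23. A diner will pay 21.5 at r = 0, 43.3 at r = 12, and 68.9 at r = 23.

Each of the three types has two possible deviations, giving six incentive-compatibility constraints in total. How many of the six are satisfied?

5

Good (own payoff 43.3 − 4.6×12 = -11.9): to r=0 gives 21.5 → profitable ✗; to r=23 gives 68.9 − 4.6×23 = -36.9 → no gain ✓.
Mediocre (own payoff 21.5): to r=12 gives 43.3 − 7.9×12 = -51.5 → no gain ✓; to r=23 gives 68.9 − 7.9×23 = -112.8 → no gain ✓.
Excellent (own payoff 68.9 − 2.0×23 = 22.9): to r=0 gives 21.5 → no gain ✓; to r=12 gives 43.3 − 2.0×12 = 19.3 → no gain ✓.
5 of the 6 constraints hold; not an equilibrium.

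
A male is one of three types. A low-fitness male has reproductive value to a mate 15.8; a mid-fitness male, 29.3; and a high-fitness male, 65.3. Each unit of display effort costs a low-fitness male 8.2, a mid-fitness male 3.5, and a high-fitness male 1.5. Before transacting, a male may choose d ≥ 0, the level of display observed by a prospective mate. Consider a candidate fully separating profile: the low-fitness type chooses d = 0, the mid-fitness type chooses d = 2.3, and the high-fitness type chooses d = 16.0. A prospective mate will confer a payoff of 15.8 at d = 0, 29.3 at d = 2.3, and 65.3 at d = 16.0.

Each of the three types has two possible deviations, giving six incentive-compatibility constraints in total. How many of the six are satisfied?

Low-fitness (own payoff 15.8): to d=2.3 gives 29.3 − 8.2×2.3 = 10.44 → no gain ✓; to d=16.0 gives 65.3 − 8.2×16.0 = -65.9 → no gain ✓.
Mid-fitness (own payoff 29.3 − 3.5×2.3 = 21.25): to d=0 gives 15.8 → no gain ✓; to d=16.0 gives 65.3 − 3.5×16.0 = 9.3 → no gain ✓.
High-fitness (own payoff 65.3 − 1.5×16.0 = 41.3): to d=0 gives 15.8 → no gain ✓; to d=2.3 gives 29.3 − 1.5×2.3 = 25.85 → no gain ✓.
6 of the 6 constraints hold; this profile is a separating equilibrium.

6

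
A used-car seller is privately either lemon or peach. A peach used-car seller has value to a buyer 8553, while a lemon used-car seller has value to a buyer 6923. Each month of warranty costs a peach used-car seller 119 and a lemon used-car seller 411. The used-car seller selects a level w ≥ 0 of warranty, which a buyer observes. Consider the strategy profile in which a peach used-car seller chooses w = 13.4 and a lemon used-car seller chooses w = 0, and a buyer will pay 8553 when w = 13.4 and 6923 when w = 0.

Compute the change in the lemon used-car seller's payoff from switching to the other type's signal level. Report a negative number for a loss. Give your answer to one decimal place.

Playing w = 0 the lemon used-car seller receives 6923.
Deviating to w = 13.4 brings payment 8553 at cost 411 × 13.4 = 5507.4, netting 3045.6.
Gain from deviating: 3045.6 − 6923 = -3877.4.
The gain is negative, so the lemon type's incentive-compatibility constraint is satisfied.

-3877.4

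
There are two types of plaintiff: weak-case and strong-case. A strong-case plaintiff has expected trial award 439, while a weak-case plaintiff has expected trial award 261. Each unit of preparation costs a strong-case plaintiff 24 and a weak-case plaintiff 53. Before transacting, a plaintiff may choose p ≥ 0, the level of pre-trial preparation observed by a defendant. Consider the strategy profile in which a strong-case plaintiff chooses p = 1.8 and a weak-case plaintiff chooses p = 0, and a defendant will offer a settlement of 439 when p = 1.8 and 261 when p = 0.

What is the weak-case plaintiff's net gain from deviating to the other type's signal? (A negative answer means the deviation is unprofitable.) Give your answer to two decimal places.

82.60

Playing p = 0 the weak-case plaintiff receives 261.
Deviating to p = 1.8 brings payment 439 at cost 53 × 1.8 = 95.4, netting 343.6.
Gain from deviating: 343.6 − 261 = 82.60.
The gain is positive, so the weak-case type's incentive-compatibility constraint is violated — this profile is not a separating equilibrium.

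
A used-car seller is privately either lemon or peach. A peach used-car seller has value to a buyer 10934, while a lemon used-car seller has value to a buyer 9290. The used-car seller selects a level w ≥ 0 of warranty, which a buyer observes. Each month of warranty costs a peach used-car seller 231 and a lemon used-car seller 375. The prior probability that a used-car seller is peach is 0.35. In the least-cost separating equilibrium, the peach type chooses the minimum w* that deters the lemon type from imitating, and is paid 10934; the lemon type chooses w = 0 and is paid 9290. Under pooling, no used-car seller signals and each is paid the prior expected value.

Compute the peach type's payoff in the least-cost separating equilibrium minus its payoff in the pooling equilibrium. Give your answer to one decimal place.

55.9

Least-cost separating signal: w* solves 9290 = 10934 − 375·w*, so w* = (10934 − 9290)/375 = 4.384.
Peach type's separating payoff: 10934 − 231 × w* = 10934 − 231 × (10934 − 9290)/375 = 10934 − 379764/375 = 9921.296.
Pooling payoff: 0.35 × 10934 + 0.65 × 9290 = 9865.4.
Difference: 9921.296 − 9865.4 = 55.896, i.e. 55.9 to one decimal place.
The peach type prefers to separate.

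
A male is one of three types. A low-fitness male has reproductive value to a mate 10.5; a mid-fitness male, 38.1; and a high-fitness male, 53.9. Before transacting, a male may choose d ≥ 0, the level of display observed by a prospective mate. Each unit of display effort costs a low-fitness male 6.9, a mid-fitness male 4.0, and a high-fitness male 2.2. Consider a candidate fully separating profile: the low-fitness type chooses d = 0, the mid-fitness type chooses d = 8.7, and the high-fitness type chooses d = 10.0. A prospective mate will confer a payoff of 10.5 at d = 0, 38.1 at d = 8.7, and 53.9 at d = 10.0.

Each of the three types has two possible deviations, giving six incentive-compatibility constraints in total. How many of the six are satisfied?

High-fitness (own payoff 53.9 − 2.2×10.0 = 31.9): to d=0 gives 10.5 → no gain ✓; to d=8.7 gives 38.1 − 2.2×8.7 = 18.96 → no gain ✓.
Mid-fitness (own payoff 38.1 − 4.0×8.7 = 3.3): to d=0 gives 10.5 → profitable ✗; to d=10.0 gives 53.9 − 4.0×10.0 = 13.9 → profitable ✗.
Low-fitness (own payoff 10.5): to d=8.7 gives 38.1 − 6.9×8.7 = -21.93 → no gain ✓; to d=10.0 gives 53.9 − 6.9×10.0 = -15.1 → no gain ✓.
4 of the 6 constraints hold; not an equilibrium.

4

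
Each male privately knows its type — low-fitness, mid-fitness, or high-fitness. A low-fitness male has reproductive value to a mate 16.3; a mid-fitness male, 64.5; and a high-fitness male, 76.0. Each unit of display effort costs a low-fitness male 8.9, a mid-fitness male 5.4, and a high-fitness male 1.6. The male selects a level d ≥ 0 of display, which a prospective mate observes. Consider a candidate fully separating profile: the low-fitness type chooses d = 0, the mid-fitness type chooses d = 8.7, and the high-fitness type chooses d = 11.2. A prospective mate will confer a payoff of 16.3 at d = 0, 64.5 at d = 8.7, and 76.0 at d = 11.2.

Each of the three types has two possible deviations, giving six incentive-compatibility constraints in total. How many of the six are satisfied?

6

High-fitness (own payoff 76.0 − 1.6×11.2 = 58.08): to d=0 gives 16.3 → no gain ✓; to d=8.7 gives 64.5 − 1.6×8.7 = 50.58 → no gain ✓.
Mid-fitness (own payoff 64.5 − 5.4×8.7 = 17.52): to d=0 gives 16.3 → no gain ✓; to d=11.2 gives 76.0 − 5.4×11.2 = 15.52 → no gain ✓.
Low-fitness (own payoff 16.3): to d=8.7 gives 64.5 − 8.9×8.7 = -12.93 → no gain ✓; to d=11.2 gives 76.0 − 8.9×11.2 = -23.68 → no gain ✓.
6 of the 6 constraints hold; this profile is a separating equilibrium.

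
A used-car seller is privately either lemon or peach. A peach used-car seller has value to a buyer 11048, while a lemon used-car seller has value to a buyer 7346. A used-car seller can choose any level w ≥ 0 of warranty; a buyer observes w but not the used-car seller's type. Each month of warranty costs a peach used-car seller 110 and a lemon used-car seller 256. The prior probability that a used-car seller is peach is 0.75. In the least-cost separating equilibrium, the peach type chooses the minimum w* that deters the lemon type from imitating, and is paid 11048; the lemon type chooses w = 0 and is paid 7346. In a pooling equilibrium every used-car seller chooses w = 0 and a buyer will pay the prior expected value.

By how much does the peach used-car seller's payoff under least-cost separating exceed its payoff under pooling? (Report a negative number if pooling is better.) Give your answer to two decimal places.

Least-cost separating signal: w* solves 7346 = 11048 − 256·w*, so w* = (11048 − 7346)/256 ≈ 14.4609.
Peach type's separating payoff: 11048 − 110 × w* = 11048 − 110 × (11048 − 7346)/256 = 11048 − 407220/256 ≈ 9457.2969.
Pooling payoff: 0.75 × 11048 + 0.25 × 7346 = 10122.5.
Difference: 9457.2969 − 10122.5 = -665.2031, i.e. -665.20 to two decimal places.
The peach type would prefer the pooling outcome.

-665.20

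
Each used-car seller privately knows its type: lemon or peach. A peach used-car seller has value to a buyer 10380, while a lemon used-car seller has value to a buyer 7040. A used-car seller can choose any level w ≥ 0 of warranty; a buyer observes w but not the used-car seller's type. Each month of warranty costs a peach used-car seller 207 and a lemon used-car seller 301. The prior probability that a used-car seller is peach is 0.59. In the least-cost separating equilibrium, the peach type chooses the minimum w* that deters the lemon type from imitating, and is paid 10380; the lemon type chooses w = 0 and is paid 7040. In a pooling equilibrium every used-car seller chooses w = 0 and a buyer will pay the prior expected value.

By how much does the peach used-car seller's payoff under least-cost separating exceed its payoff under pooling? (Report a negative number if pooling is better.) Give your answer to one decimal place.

Least-cost separating signal: w* solves 7040 = 10380 − 301·w*, so w* = (10380 − 7040)/301 ≈ 11.0963.
Peach type's separating payoff: 10380 − 207 × w* = 10380 − 207 × (10380 − 7040)/301 = 10380 − 691380/301 ≈ 8083.056.
Pooling payoff: 0.59 × 10380 + 0.41 × 7040 = 9010.6.
Difference: 8083.056 − 9010.6 = -927.544, i.e. -927.5 to one decimal place.
The peach type would prefer the pooling outcome.

-927.5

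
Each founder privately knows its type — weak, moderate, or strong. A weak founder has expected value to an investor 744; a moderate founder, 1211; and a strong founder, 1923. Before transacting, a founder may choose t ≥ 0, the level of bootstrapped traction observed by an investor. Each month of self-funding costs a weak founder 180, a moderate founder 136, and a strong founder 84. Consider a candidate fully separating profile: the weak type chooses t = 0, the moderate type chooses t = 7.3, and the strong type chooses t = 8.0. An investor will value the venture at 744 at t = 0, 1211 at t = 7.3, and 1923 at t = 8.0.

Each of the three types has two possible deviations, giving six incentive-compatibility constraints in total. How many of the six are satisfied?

Strong (own payoff 1923 − 84×8.0 = 1251): to t=0 gives 744 → no gain ✓; to t=7.3 gives 1211 − 84×7.3 = 597.8 → no gain ✓.
Moderate (own payoff 1211 − 136×7.3 = 218.2): to t=0 gives 744 → profitable ✗; to t=8.0 gives 1923 − 136×8.0 = 835 → profitable ✗.
Weak (own payoff 744): to t=7.3 gives 1211 − 180×7.3 = -103 → no gain ✓; to t=8.0 gives 1923 − 180×8.0 = 483 → no gain ✓.
4 of the 6 constraints hold; not an equilibrium.

4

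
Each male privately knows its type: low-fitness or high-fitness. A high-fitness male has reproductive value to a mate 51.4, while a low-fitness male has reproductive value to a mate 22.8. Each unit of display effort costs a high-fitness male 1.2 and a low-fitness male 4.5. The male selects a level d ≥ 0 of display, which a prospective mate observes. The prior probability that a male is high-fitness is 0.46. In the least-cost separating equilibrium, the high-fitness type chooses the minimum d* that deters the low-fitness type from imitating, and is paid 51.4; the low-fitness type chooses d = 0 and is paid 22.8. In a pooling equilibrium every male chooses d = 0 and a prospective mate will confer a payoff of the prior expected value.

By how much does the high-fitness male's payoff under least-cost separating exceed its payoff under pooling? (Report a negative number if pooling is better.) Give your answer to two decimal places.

7.82

Least-cost separating signal: d* solves 22.8 = 51.4 − 4.5·d*, so d* = (51.4 − 22.8)/4.5 ≈ 6.3556.
High-fitness type's separating payoff: 51.4 − 1.2 × d* = 51.4 − 1.2 × (51.4 − 22.8)/4.5 = 51.4 − 34.32/4.5 ≈ 43.7733.
Pooling payoff: 0.46 × 51.4 + 0.54 × 22.8 = 35.956.
Difference: 43.7733 − 35.956 = 7.8173, i.e. 7.82 to two decimal places.
The high-fitness type prefers to separate.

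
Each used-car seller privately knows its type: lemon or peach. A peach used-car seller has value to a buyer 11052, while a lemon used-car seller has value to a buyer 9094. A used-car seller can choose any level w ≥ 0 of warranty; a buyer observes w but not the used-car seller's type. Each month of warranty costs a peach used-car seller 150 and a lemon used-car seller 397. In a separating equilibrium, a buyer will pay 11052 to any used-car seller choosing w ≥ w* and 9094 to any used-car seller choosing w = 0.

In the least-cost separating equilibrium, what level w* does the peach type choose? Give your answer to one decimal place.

4.9

A lemon used-car seller choosing w = 0 receives 9094.
Imitating at w* instead would pay 11052 at cost 397·w*, netting 11052 − 397·w*.
Indifference: 9094 = 11052 − 397·w*, so w* = (11052 − 9094) / 397 ≈ 4.9.
This is the lemon type's binding incentive-compatibility constraint; any w ≥ 4.9 sustains separation on that side.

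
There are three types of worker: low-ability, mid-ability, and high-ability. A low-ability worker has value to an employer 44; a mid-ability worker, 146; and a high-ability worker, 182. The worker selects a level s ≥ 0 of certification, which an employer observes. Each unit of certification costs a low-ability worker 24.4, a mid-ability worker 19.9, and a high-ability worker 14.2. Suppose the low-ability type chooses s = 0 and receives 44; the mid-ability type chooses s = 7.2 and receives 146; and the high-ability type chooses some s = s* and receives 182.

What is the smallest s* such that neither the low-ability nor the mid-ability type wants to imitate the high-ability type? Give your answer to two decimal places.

9.01

Mid-ability type (on-path payoff 146 − 19.9×7.2 = 2.72) won't mimic when 2.72 ≥ 182 − 19.9·s*, i.e. s* ≥ 9.01.
Low-ability type (on-path payoff 44) won't mimic when 44 ≥ 182 − 24.4·s*, i.e. s* ≥ 5.66.
Both must hold, so s* = max(5.66, 9.01) = 9.01. The mid-ability type's constraint binds.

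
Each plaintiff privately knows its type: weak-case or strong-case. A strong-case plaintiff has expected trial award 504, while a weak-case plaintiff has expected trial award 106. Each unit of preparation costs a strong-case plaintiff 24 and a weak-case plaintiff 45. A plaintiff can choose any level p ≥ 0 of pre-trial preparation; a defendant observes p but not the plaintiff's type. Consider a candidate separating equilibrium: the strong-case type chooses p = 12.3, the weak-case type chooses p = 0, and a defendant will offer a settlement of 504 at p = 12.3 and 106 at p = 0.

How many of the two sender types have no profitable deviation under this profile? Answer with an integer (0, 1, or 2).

Weak-case type: stay at 0 → 106; mimic → 504 − 45 × 12.3 = -49.5. IC holds (106 ≥ -49.5).
Strong-case type: signal → 504 − 24 × 12.3 = 208.8; deviate to 0 → 106. IC holds (208.8 ≥ 106).
2 of 2 constraints hold, so this is a separating equilibrium.

2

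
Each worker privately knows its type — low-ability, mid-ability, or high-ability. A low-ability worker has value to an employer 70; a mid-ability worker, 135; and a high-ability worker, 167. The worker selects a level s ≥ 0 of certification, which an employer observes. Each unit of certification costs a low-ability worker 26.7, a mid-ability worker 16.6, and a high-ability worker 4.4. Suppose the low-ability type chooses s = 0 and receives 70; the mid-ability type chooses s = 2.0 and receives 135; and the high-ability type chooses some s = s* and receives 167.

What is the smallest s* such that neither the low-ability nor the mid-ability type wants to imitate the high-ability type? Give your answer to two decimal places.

3.93

Low-ability type (on-path payoff 70) won't mimic when 70 ≥ 167 − 26.7·s*, i.e. s* ≥ 3.63.
Mid-ability type (on-path payoff 135 − 16.6×2.0 = 101.8) won't mimic when 101.8 ≥ 167 − 16.6·s*, i.e. s* ≥ 3.93.
Both must hold, so s* = max(3.63, 3.93) = 3.93. The mid-ability type's constraint binds.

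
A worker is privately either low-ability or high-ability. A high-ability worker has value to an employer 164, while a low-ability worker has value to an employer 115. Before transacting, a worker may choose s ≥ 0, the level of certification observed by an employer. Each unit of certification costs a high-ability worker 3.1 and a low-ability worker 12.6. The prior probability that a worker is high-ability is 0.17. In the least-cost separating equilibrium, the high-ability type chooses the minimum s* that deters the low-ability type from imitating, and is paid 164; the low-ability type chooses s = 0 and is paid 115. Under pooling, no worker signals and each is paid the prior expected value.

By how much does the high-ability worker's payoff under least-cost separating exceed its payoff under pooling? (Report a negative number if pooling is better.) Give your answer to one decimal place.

28.6

Least-cost separating signal: s* solves 115 = 164 − 12.6·s*, so s* = (164 − 115)/12.6 ≈ 3.8889.
High-ability type's separating payoff: 164 − 3.1 × s* = 164 − 3.1 × (164 − 115)/12.6 = 164 − 151.9/12.6 ≈ 151.944.
Pooling payoff: 0.17 × 164 + 0.83 × 115 = 123.33.
Difference: 151.944 − 123.33 = 28.614, i.e. 28.6 to one decimal place.
The high-ability type prefers to separate.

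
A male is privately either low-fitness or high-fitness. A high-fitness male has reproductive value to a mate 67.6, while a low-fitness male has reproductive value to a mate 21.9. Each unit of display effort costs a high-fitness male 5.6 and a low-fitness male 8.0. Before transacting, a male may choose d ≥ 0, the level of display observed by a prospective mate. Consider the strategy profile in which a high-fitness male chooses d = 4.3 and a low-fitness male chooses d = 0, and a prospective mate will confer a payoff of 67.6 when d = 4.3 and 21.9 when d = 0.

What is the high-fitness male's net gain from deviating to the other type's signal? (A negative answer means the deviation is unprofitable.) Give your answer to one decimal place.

Playing d = 4.3 the high-fitness male receives 67.6 − 5.6 × 4.3 = 43.52.
Deviating to d = 0 yields 21.9 instead.
Gain from deviating: 21.9 − 43.52 = -21.62, i.e. -21.6 to one decimal place.
The gain is negative, so the high-fitness type's incentive-compatibility constraint is satisfied.

-21.6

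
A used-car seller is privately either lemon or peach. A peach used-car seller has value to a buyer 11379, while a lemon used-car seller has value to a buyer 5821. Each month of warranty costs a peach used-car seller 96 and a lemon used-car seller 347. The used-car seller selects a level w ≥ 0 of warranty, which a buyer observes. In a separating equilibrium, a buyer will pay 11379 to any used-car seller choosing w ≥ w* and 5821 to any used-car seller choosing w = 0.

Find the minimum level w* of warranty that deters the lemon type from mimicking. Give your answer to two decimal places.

16.02

A lemon used-car seller choosing w = 0 receives 5821.
Imitating at w* instead would pay 11379 at cost 347·w*, netting 11379 − 347·w*.
Indifference: 5821 = 11379 − 347·w*, so w* = (11379 − 5821) / 347 ≈ 16.02.
At w* the lemon type's incentive constraint just binds; the peach type strictly prefers w* since its per-unit cost is lower.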